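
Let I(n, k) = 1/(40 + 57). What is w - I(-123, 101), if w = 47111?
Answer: 4569766/97 ≈ 47111.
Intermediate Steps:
I(n, k) = 1/97
w - I(-123, 101) = 47111 - 1*1/97 = 47111 - 1/97 = 4569766/97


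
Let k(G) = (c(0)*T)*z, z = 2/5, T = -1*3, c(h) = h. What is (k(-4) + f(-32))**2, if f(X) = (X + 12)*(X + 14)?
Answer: 129600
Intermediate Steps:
T = -3
z = 2/5 (z = 2*(1/5) = 2/5 ≈ 0.40000)
f(X) = (12 + X)*(14 + X)
k(G) = 0 (k(G) = (0*(-3))*(2/5) = 0*(2/5) = 0)
(k(-4) + f(-32))**2 = (0 + (168 + (-32)**2 + 26*(-32)))**2 = (0 + (168 + 1024 - 832))**2 = (0 + 360)**2 = 360**2 = 129600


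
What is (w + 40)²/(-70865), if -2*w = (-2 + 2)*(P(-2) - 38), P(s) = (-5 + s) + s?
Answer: -320/14173 ≈ -0.022578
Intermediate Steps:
P(s) = -5 + 2*s
w = 0 (w = -(-2 + 2)*((-5 + 2*(-2)) - 38)/2 = -0*((-5 - 4) - 38) = -0*(-9 - 38) = -0*(-47) = -½*0 = 0)
(w + 40)²/(-70865) = (0 + 40)²/(-70865) = 40²*(-1/70865) = 1600*(-1/70865) = -320/14173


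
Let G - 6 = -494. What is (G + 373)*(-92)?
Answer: 10580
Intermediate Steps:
G = -488 (G = 6 - 494 = -488)
(G + 373)*(-92) = (-488 + 373)*(-92) = -115*(-92) = 10580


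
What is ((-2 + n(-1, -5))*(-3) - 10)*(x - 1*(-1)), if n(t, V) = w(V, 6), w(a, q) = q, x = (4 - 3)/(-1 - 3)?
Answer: -33/2 ≈ -16.500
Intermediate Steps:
x = -¼ (x = 1/(-4) = 1*(-¼) = -¼ ≈ -0.25000)
n(t, V) = 6
((-2 + n(-1, -5))*(-3) - 10)*(x - 1*(-1)) = ((-2 + 6)*(-3) - 10)*(-¼ - 1*(-1)) = (4*(-3) - 10)*(-¼ + 1) = (-12 - 10)*(¾) = -22*¾ = -33/2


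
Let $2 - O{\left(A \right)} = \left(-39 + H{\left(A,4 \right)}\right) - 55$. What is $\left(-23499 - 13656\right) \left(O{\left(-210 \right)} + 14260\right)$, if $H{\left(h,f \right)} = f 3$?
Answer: $-532951320$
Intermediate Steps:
$H{\left(h,f \right)} = 3 f$
$O{\left(A \right)} = 84$ ($O{\left(A \right)} = 2 - \left(\left(-39 + 3 \cdot 4\right) - 55\right) = 2 - \left(\left(-39 + 12\right) - 55\right) = 2 - \left(-27 - 55\right) = 2 - -82 = 2 + 82 = 84$)
$\left(-23499 - 13656\right) \left(O{\left(-210 \right)} + 14260\right) = \left(-23499 - 13656\right) \left(84 + 14260\right) = \left(-37155\right) 14344 = -532951320$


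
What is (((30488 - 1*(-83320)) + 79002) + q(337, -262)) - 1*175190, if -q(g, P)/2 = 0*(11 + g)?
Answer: 17620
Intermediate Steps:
q(g, P) = 0 (q(g, P) = -0*(11 + g) = -2*0 = 0)
(((30488 - 1*(-83320)) + 79002) + q(337, -262)) - 1*175190 = (((30488 - 1*(-83320)) + 79002) + 0) - 1*175190 = (((30488 + 83320) + 79002) + 0) - 175190 = ((113808 + 79002) + 0) - 175190 = (192810 + 0) - 175190 = 192810 - 175190 = 17620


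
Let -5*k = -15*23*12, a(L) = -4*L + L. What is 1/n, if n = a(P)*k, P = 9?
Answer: -1/22356 ≈ -4.4731e-5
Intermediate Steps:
a(L) = -3*L
k = 828 (k = -(-15*23)*12/5 = -(-69)*12 = -⅕*(-4140) = 828)
n = -22356 (n = -3*9*828 = -27*828 = -22356)
1/n = 1/(-22356) = -1/22356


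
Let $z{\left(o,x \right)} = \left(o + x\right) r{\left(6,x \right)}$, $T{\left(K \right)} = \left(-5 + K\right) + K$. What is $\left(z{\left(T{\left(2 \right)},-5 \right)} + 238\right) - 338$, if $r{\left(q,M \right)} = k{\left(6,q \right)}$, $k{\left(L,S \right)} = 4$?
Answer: $-124$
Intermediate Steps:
$T{\left(K \right)} = -5 + 2 K$
$r{\left(q,M \right)} = 4$
$z{\left(o,x \right)} = 4 o + 4 x$ ($z{\left(o,x \right)} = \left(o + x\right) 4 = 4 o + 4 x$)
$\left(z{\left(T{\left(2 \right)},-5 \right)} + 238\right) - 338 = \left(\left(4 \left(-5 + 2 \cdot 2\right) + 4 \left(-5\right)\right) + 238\right) - 338 = \left(\left(4 \left(-5 + 4\right) - 20\right) + 238\right) - 338 = \left(\left(4 \left(-1\right) - 20\right) + 238\right) - 338 = \left(\left(-4 - 20\right) + 238\right) - 338 = \left(-24 + 238\right) - 338 = 214 - 338 = -124$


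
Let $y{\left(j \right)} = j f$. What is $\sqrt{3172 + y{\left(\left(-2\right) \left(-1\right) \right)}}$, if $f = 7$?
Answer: $3 \sqrt{354} \approx 56.445$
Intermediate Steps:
$y{\left(j \right)} = 7 j$ ($y{\left(j \right)} = j 7 = 7 j$)
$\sqrt{3172 + y{\left(\left(-2\right) \left(-1\right) \right)}} = \sqrt{3172 + 7 \left(\left(-2\right) \left(-1\right)\right)} = \sqrt{3172 + 7 \cdot 2} = \sqrt{3172 + 14} = \sqrt{3186} = 3 \sqrt{354}$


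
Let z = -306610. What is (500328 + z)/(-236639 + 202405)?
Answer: -96859/17117 ≈ -5.6586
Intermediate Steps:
(500328 + z)/(-236639 + 202405) = (500328 - 306610)/(-236639 + 202405) = 193718/(-34234) = 193718*(-1/34234) = -96859/17117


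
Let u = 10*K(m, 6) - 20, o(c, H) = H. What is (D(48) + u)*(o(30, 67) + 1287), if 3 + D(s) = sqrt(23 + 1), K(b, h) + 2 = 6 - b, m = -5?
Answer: 90718 + 2708*sqrt(6) ≈ 97351.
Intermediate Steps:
K(b, h) = 4 - b (K(b, h) = -2 + (6 - b) = 4 - b)
D(s) = -3 + 2*sqrt(6) (D(s) = -3 + sqrt(23 + 1) = -3 + sqrt(24) = -3 + 2*sqrt(6))
u = 70 (u = 10*(4 - 1*(-5)) - 20 = 10*(4 + 5) - 20 = 10*9 - 20 = 90 - 20 = 70)
(D(48) + u)*(o(30, 67) + 1287) = ((-3 + 2*sqrt(6)) + 70)*(67 + 1287) = (67 + 2*sqrt(6))*1354 = 90718 + 2708*sqrt(6)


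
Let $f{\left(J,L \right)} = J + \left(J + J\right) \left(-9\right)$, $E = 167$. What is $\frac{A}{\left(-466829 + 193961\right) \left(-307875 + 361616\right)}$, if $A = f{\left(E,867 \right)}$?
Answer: $\frac{2839}{14664199188} \approx 1.936 \cdot 10^{-7}$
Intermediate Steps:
$f{\left(J,L \right)} = - 17 J$ ($f{\left(J,L \right)} = J + 2 J \left(-9\right) = J - 18 J = - 17 J$)
$A = -2839$ ($A = \left(-17\right) 167 = -2839$)
$\frac{A}{\left(-466829 + 193961\right) \left(-307875 + 361616\right)} = - \frac{2839}{\left(-466829 + 193961\right) \left(-307875 + 361616\right)} = - \frac{2839}{\left(-272868\right) 53741} = - \frac{2839}{-14664199188} = \left(-2839\right) \left(- \frac{1}{14664199188}\right) = \frac{2839}{14664199188}$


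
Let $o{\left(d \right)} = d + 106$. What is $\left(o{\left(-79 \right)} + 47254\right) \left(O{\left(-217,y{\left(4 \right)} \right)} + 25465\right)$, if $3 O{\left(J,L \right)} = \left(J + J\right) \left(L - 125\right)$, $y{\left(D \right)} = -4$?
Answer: $2086368687$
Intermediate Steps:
$O{\left(J,L \right)} = \frac{2 J \left(-125 + L\right)}{3}$ ($O{\left(J,L \right)} = \frac{\left(J + J\right) \left(L - 125\right)}{3} = \frac{2 J \left(-125 + L\right)}{3}$)
$o{\left(d \right)} = 106 + d$
$\left(o{\left(-79 \right)} + 47254\right) \left(O{\left(-217,y{\left(4 \right)} \right)} + 25465\right) = \left(\left(106 - 79\right) + 47254\right) \left(\frac{2}{3} \left(-217\right) \left(-125 - 4\right) + 25465\right) = \left(27 + 47254\right) \left(\frac{2}{3} \left(-217\right) \left(-129\right) + 25465\right) = 47281 \left(18662 + 25465\right) = 47281 \cdot 44127 = 2086368687$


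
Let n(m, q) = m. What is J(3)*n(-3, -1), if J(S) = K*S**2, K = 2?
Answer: -54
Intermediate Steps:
J(S) = 2*S**2
J(3)*n(-3, -1) = (2*3**2)*(-3) = (2*9)*(-3) = 18*(-3) = -54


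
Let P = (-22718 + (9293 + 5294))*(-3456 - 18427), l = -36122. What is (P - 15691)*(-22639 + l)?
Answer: -10454462257302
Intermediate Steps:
P = 177930673 (P = (-22718 + 14587)*(-21883) = -8131*(-21883) = 177930673)
(P - 15691)*(-22639 + l) = (177930673 - 15691)*(-22639 - 36122) = 177914982*(-58761) = -10454462257302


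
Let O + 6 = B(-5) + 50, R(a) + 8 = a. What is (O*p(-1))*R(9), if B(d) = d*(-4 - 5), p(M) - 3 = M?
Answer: 178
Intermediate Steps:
p(M) = 3 + M
B(d) = -9*d (B(d) = d*(-9) = -9*d)
R(a) = -8 + a
O = 89 (O = -6 + (-9*(-5) + 50) = -6 + (45 + 50) = -6 + 95 = 89)
(O*p(-1))*R(9) = (89*(3 - 1))*(-8 + 9) = (89*2)*1 = 178*1 = 178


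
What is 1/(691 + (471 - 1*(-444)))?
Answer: 1/1606 ≈ 0.00062266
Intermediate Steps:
1/(691 + (471 - 1*(-444))) = 1/(691 + (471 + 444)) = 1/(691 + 915) = 1/1606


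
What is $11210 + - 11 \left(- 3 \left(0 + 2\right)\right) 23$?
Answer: $12728$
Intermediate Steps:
$11210 + - 11 \left(- 3 \left(0 + 2\right)\right) 23 = 11210 + - 11 \left(\left(-3\right) 2\right) 23 = 11210 + \left(-11\right) \left(-6\right) 23 = 11210 + 66 \cdot 23 = 11210 + 1518 = 12728$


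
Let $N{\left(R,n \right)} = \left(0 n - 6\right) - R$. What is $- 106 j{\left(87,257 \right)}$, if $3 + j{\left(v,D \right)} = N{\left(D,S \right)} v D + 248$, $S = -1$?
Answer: $623298232$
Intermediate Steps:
$N{\left(R,n \right)} = -6 - R$ ($N{\left(R,n \right)} = \left(0 - 6\right) - R = -6 - R$)
$j{\left(v,D \right)} = 245 + D v \left(-6 - D\right)$ ($j{\left(v,D \right)} = -3 + \left(\left(-6 - D\right) v D + 248\right) = -3 + \left(v \left(-6 - D\right) D + 248\right) = -3 + \left(D v \left(-6 - D\right) + 248\right) = -3 + \left(248 + D v \left(-6 - D\right)\right) = 245 + D v \left(-6 - D\right)$)
$- 106 j{\left(87,257 \right)} = - 106 \left(245 - 257 \cdot 87 \left(6 + 257\right)\right) = - 106 \left(245 - 257 \cdot 87 \cdot 263\right) = - 106 \left(245 - 5880417\right) = \left(-106\right) \left(-5880172\right) = 623298232$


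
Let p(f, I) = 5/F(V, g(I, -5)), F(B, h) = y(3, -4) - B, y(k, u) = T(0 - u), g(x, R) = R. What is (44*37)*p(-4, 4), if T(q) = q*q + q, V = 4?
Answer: 2035/4 ≈ 508.75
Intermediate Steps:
T(q) = q + q² (T(q) = q² + q = q + q²)
y(k, u) = -u*(1 - u) (y(k, u) = (0 - u)*(1 + (0 - u)) = (-u)*(1 - u) = -u*(1 - u))
F(B, h) = 20 - B (F(B, h) = -4*(-1 - 4) - B = -4*(-5) - B = 20 - B)
p(f, I) = 5/16 (p(f, I) = 5/(20 - 1*4) = 5/(20 - 4) = 5/16)
(44*37)*p(-4, 4) = (44*37)*(5/16) = 1628*(5/16) = 2035/4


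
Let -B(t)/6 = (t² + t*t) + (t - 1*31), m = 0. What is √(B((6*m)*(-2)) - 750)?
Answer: 2*I*√141 ≈ 23.749*I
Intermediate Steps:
B(t) = 186 - 12*t² - 6*t (B(t) = -6*((t² + t*t) + (t - 1*31)) = -6*((t² + t²) + (t - 31)) = -6*(2*t² + (-31 + t)) = -6*(-31 + t + 2*t²) = 186 - 12*t² - 6*t)
√(B((6*m)*(-2)) - 750) = √((186 - 12*((6*0)*(-2))² - 6*6*0*(-2)) - 750) = √((186 - 12*(0*(-2))² - 0*(-2)) - 750) = √((186 - 12*0² - 6*0) - 750) = √((186 - 12*0 + 0) - 750) = √((186 + 0 + 0) - 750) = √(186 - 750) = √(-564) = 2*I*√141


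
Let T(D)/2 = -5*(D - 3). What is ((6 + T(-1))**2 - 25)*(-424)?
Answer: -886584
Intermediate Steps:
T(D) = 30 - 10*D (T(D) = 2*(-5*(D - 3)) = 2*(-5*(-3 + D)) = 2*(15 - 5*D) = 30 - 10*D)
((6 + T(-1))**2 - 25)*(-424) = ((6 + (30 - 10*(-1)))**2 - 25)*(-424) = ((6 + (30 + 10))**2 - 25)*(-424) = ((6 + 40)**2 - 25)*(-424) = (46**2 - 25)*(-424) = (2116 - 25)*(-424) = 2091*(-424) = -886584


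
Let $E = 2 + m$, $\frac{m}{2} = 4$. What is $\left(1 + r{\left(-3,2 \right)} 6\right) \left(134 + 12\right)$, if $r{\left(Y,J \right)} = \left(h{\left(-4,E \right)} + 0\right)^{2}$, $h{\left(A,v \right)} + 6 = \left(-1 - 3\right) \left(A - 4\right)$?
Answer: $592322$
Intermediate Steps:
$m = 8$ ($m = 2 \cdot 4 = 8$)
$E = 10$ ($E = 2 + 8 = 10$)
$h{\left(A,v \right)} = 10 - 4 A$ ($h{\left(A,v \right)} = -6 + \left(-1 - 3\right) \left(A - 4\right) = -6 - 4 \left(-4 + A\right) = -6 - \left(-16 + 4 A\right) = 10 - 4 A$)
$r{\left(Y,J \right)} = 676$ ($r{\left(Y,J \right)} = \left(\left(10 - -16\right) + 0\right)^{2} = \left(\left(10 + 16\right) + 0\right)^{2} = \left(26 + 0\right)^{2} = 26^{2} = 676$)
$\left(1 + r{\left(-3,2 \right)} 6\right) \left(134 + 12\right) = \left(1 + 676 \cdot 6\right) \left(134 + 12\right) = \left(1 + 4056\right) 146 = 4057 \cdot 146 = 592322$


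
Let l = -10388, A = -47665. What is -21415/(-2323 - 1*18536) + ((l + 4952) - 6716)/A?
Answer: 1274224543/994244235 ≈ 1.2816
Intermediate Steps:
-21415/(-2323 - 1*18536) + ((l + 4952) - 6716)/A = -21415/(-2323 - 1*18536) + ((-10388 + 4952) - 6716)/(-47665) = -21415/(-2323 - 18536) + (-5436 - 6716)*(-1/47665) = -21415/(-20859) - 12152*(-1/47665) = -21415*(-1/20859) + 12152/47665 = 21415/20859 + 12152/47665 = 1274224543/994244235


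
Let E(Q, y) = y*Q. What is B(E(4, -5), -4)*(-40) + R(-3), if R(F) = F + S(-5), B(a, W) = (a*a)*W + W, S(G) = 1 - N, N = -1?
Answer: 64159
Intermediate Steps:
S(G) = 2 (S(G) = 1 - 1*(-1) = 1 + 1 = 2)
E(Q, y) = Q*y
B(a, W) = W + W*a² (B(a, W) = a²*W + W = W*a² + W = W + W*a²)
R(F) = 2 + F (R(F) = F + 2 = 2 + F)
B(E(4, -5), -4)*(-40) + R(-3) = -4*(1 + (4*(-5))²)*(-40) + (2 - 3) = -4*(1 + (-20)²)*(-40) - 1 = -4*(1 + 400)*(-40) - 1 = -4*401*(-40) - 1 = -1604*(-40) - 1 = 64160 - 1 = 64159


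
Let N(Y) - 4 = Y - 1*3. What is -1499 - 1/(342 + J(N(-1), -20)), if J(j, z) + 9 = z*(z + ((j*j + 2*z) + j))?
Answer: -2297968/1533 ≈ -1499.0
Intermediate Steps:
N(Y) = 1 + Y (N(Y) = 4 + (Y - 1*3) = 4 + (Y - 3) = 4 + (-3 + Y) = 1 + Y)
J(j, z) = -9 + z*(j + j**2 + 3*z) (J(j, z) = -9 + z*(z + ((j*j + 2*z) + j)) = -9 + z*(z + ((j**2 + 2*z) + j)) = -9 + z*(z + (j + j**2 + 2*z)) = -9 + z*(j + j**2 + 3*z))
-1499 - 1/(342 + J(N(-1), -20)) = -1499 - 1/(342 + (-9 + 3*(-20)**2 + (1 - 1)*(-20) - 20*(1 - 1)**2)) = -1499 - 1/(342 + (-9 + 3*400 + 0*(-20) - 20*0**2)) = -1499 - 1/(342 + (-9 + 1200 + 0 - 20*0)) = -1499 - 1/(342 + (-9 + 1200 + 0 + 0)) = -1499 - 1/(342 + 1191) = -1499 - 1/1533 = -2297968/1533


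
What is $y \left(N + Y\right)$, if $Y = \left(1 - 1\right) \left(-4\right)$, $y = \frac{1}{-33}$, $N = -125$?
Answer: $\frac{125}{33} \approx 3.7879$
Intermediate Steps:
$y = - \frac{1}{33} \approx -0.030303$
$Y = 0$ ($Y = 0 \left(-4\right) = 0$)
$y \left(N + Y\right) = - \frac{-125 + 0}{33} = \left(- \frac{1}{33}\right) \left(-125\right) = \frac{125}{33}$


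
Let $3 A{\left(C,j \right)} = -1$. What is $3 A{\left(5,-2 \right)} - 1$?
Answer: $-2$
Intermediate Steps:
$A{\left(C,j \right)} = - \frac{1}{3}$ ($A{\left(C,j \right)} = \frac{1}{3} \left(-1\right) = - \frac{1}{3}$)
$3 A{\left(5,-2 \right)} - 1 = 3 \left(- \frac{1}{3}\right) - 1 = -1 - 1 = -2$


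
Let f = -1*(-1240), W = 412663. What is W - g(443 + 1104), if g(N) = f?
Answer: 411423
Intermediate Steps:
f = 1240
g(N) = 1240
W - g(443 + 1104) = 412663 - 1*1240 = 412663 - 1240 = 411423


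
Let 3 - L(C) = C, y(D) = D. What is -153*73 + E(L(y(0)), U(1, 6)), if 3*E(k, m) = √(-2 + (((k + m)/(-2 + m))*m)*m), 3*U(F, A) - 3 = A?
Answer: -11169 + 2*√13/3 ≈ -11167.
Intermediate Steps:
U(F, A) = 1 + A/3
L(C) = 3 - C
E(k, m) = √(-2 + m²*(k + m)/(-2 + m))/3 (E(k, m) = √(-2 + (((k + m)/(-2 + m))*m)*m)/3 = √(-2 + (m*(k + m)/(-2 + m))*m)/3 = √(-2 + m²*(k + m)/(-2 + m))/3)
-153*73 + E(L(y(0)), U(1, 6)) = -153*73 + √((4 + (1 + (⅓)*6)³ - 2*(1 + (⅓)*6) + (3 - 1*0)*(1 + (⅓)*6)²)/(-2 + (1 + (⅓)*6)))/3 = -11169 + √((4 + (1 + 2)³ - 2*(1 + 2) + (3 + 0)*(1 + 2)²)/(-2 + (1 + 2)))/3 = -11169 + √((4 + 3³ - 2*3 + 3*3²)/(-2 + 3))/3 = -11169 + √((4 + 27 - 6 + 3*9)/1)/3 = -11169 + √(1*(4 + 27 - 6 + 27))/3 = -11169 + √(1*52)/3 = -11169 + √52/3 = -11169 + (2*√13)/3 = -11169 + 2*√13/3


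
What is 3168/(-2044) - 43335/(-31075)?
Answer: -493443/3175865 ≈ -0.15537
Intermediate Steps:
3168/(-2044) - 43335/(-31075) = 3168*(-1/2044) - 43335*(-1/31075) = -792/511 + 8667/6215 = -493443/3175865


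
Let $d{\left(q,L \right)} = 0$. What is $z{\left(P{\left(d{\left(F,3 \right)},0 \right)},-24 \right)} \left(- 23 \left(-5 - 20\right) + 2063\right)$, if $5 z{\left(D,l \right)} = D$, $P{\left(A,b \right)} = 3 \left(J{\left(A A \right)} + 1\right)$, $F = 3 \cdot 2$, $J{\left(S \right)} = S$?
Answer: $\frac{7914}{5} \approx 1582.8$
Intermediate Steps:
$F = 6$
$P{\left(A,b \right)} = 3 + 3 A^{2}$ ($P{\left(A,b \right)} = 3 \left(A A + 1\right) = 3 \left(A^{2} + 1\right) = 3 \left(1 + A^{2}\right) = 3 + 3 A^{2}$)
$z{\left(D,l \right)} = \frac{D}{5}$
$z{\left(P{\left(d{\left(F,3 \right)},0 \right)},-24 \right)} \left(- 23 \left(-5 - 20\right) + 2063\right) = \frac{3 + 3 \cdot 0^{2}}{5} \left(- 23 \left(-5 - 20\right) + 2063\right) = \frac{3 + 3 \cdot 0}{5} \left(\left(-23\right) \left(-25\right) + 2063\right) = \frac{3 + 0}{5} \left(575 + 2063\right) = \frac{1}{5} \cdot 3 \cdot 2638 = \frac{3}{5} \cdot 2638 = \frac{7914}{5}$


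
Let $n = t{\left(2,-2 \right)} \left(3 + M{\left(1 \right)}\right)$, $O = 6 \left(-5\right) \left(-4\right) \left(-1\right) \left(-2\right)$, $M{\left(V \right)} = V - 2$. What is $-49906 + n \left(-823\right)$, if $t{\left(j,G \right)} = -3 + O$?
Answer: $-440008$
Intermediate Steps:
$M{\left(V \right)} = -2 + V$
$O = 240$ ($O = - 30 \cdot 4 \left(-2\right) = \left(-30\right) \left(-8\right) = 240$)
$t{\left(j,G \right)} = 237$ ($t{\left(j,G \right)} = -3 + 240 = 237$)
$n = 474$ ($n = 237 \left(3 + \left(-2 + 1\right)\right) = 237 \left(3 - 1\right) = 237 \cdot 2 = 474$)
$-49906 + n \left(-823\right) = -49906 + 474 \left(-823\right) = -49906 - 390102 = -440008$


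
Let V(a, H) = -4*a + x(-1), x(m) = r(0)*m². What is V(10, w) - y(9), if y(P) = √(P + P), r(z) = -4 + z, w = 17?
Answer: -44 - 3*√2 ≈ -48.243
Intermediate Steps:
x(m) = -4*m² (x(m) = (-4 + 0)*m² = -4*m²)
y(P) = √2*√P (y(P) = √(2*P) = √2*√P)
V(a, H) = -4 - 4*a (V(a, H) = -4*a - 4*(-1)² = -4*a - 4*1 = -4*a - 4 = -4 - 4*a)
V(10, w) - y(9) = (-4 - 4*10) - √2*√9 = (-4 - 40) - √2*3 = -44 - 3*√2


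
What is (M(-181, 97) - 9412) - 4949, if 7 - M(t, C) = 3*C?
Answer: -14645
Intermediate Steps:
M(t, C) = 7 - 3*C
(M(-181, 97) - 9412) - 4949 = ((7 - 3*97) - 9412) - 4949 = ((7 - 291) - 9412) - 4949 = (-284 - 9412) - 4949 = -9696 - 4949 = -14645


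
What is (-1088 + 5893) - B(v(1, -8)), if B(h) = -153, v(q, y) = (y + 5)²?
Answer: 4958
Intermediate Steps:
v(q, y) = (5 + y)²
(-1088 + 5893) - B(v(1, -8)) = (-1088 + 5893) - 1*(-153) = 4805 + 153 = 4958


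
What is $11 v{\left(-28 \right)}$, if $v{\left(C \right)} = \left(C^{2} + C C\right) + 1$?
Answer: $17259$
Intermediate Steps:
$v{\left(C \right)} = 1 + 2 C^{2}$ ($v{\left(C \right)} = \left(C^{2} + C^{2}\right) + 1 = 2 C^{2} + 1 = 1 + 2 C^{2}$)
$11 v{\left(-28 \right)} = 11 \left(1 + 2 \left(-28\right)^{2}\right) = 11 \left(1 + 2 \cdot 784\right) = 11 \left(1 + 1568\right) = 11 \cdot 1569 = 17259$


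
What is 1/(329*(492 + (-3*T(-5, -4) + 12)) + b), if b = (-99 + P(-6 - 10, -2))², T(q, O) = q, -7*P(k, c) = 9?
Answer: 49/8859603 ≈ 5.5307e-6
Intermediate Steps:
P(k, c) = -9/7 (P(k, c) = -⅐*9 = -9/7)
b = 492804/49 (b = (-99 - 9/7)² = (-702/7)² = 492804/49 ≈ 10057.)
1/(329*(492 + (-3*T(-5, -4) + 12)) + b) = 1/(329*(492 + (-3*(-5) + 12)) + 492804/49) = 1/(329*(492 + (15 + 12)) + 492804/49) = 1/(329*(492 + 27) + 492804/49) = 1/(329*519 + 492804/49) = 1/(170751 + 492804/49) = 1/(8859603/49) = 49/8859603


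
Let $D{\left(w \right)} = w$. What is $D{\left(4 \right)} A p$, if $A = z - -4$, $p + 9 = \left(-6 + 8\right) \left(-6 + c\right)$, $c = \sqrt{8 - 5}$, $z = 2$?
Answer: $-504 + 48 \sqrt{3} \approx -420.86$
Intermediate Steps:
$c = \sqrt{3} \approx 1.732$
$p = -21 + 2 \sqrt{3}$ ($p = -9 + \left(-6 + 8\right) \left(-6 + \sqrt{3}\right) = -9 + 2 \left(-6 + \sqrt{3}\right) = -9 - \left(12 - 2 \sqrt{3}\right) = -21 + 2 \sqrt{3} \approx -17.536$)
$A = 6$ ($A = 2 - -4 = 2 + 4 = 6$)
$D{\left(4 \right)} A p = 4 \cdot 6 \left(-21 + 2 \sqrt{3}\right) = 24 \left(-21 + 2 \sqrt{3}\right) = -504 + 48 \sqrt{3}$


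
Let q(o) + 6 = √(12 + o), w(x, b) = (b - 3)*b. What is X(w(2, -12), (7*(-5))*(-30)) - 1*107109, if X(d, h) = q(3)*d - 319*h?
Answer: -443139 + 180*√15 ≈ -4.4244e+5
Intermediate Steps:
w(x, b) = b*(-3 + b) (w(x, b) = (-3 + b)*b = b*(-3 + b))
q(o) = -6 + √(12 + o)
X(d, h) = -319*h + d*(-6 + √15) (X(d, h) = (-6 + √(12 + 3))*d - 319*h = (-6 + √15)*d - 319*h = d*(-6 + √15) - 319*h = -319*h + d*(-6 + √15))
X(w(2, -12), (7*(-5))*(-30)) - 1*107109 = (-319*7*(-5)*(-30) - (-12*(-3 - 12))*(6 - √15)) - 1*107109 = (-(-11165)*(-30) - (-12*(-15))*(6 - √15)) - 107109 = (-319*1050 - 1*180*(6 - √15)) - 107109 = (-334950 + (-1080 + 180*√15)) - 107109 = (-336030 + 180*√15) - 107109 = -443139 + 180*√15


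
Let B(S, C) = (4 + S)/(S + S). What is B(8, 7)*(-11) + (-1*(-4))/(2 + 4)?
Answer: -91/12 ≈ -7.5833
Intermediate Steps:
B(S, C) = (4 + S)/(2*S) (B(S, C) = (4 + S)/((2*S)) = (4 + S)*(1/(2*S)) = (4 + S)/(2*S))
B(8, 7)*(-11) + (-1*(-4))/(2 + 4) = ((½)*(4 + 8)/8)*(-11) + (-1*(-4))/(2 + 4) = ((½)*(⅛)*12)*(-11) + 4/6 = (¾)*(-11) + 4*(⅙) = -33/4 + ⅔ = -91/12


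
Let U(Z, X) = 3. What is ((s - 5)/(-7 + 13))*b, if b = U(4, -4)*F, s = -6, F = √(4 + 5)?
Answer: -33/2 ≈ -16.500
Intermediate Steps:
F = 3 (F = √9 = 3)
b = 9 (b = 3*3 = 9)
((s - 5)/(-7 + 13))*b = ((-6 - 5)/(-7 + 13))*9 = -11/6*9 = -33/2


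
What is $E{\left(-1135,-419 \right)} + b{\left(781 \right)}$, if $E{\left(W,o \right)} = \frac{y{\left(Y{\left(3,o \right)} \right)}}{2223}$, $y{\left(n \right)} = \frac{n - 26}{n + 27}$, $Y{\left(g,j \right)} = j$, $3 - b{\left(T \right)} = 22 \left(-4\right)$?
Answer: $\frac{79299301}{871416} \approx 91.0$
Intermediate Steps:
$b{\left(T \right)} = 91$ ($b{\left(T \right)} = 3 - 22 \left(-4\right) = 3 - -88 = 3 + 88 = 91$)
$y{\left(n \right)} = \frac{-26 + n}{27 + n}$
$E{\left(W,o \right)} = \frac{-26 + o}{2223 \left(27 + o\right)}$ ($E{\left(W,o \right)} = \frac{\frac{1}{27 + o} \left(-26 + o\right)}{2223} = \frac{-26 + o}{27 + o} \frac{1}{2223} = \frac{-26 + o}{2223 \left(27 + o\right)}$)
$E{\left(-1135,-419 \right)} + b{\left(781 \right)} = \frac{-26 - 419}{2223 \left(27 - 419\right)} + 91 = \frac{1}{2223} \frac{1}{-392} \left(-445\right) + 91 = \frac{1}{2223} \left(- \frac{1}{392}\right) \left(-445\right) + 91 = \frac{445}{871416} + 91 = \frac{79299301}{871416}$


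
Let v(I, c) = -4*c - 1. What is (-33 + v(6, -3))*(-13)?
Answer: 286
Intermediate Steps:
v(I, c) = -1 - 4*c
(-33 + v(6, -3))*(-13) = (-33 + (-1 - 4*(-3)))*(-13) = (-33 + (-1 + 12))*(-13) = (-33 + 11)*(-13) = -22*(-13) = 286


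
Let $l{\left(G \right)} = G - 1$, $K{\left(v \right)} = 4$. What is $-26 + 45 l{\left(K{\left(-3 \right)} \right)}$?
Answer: $109$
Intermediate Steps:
$l{\left(G \right)} = -1 + G$ ($l{\left(G \right)} = G - 1 = -1 + G$)
$-26 + 45 l{\left(K{\left(-3 \right)} \right)} = -26 + 45 \left(-1 + 4\right) = -26 + 45 \cdot 3 = -26 + 135 = 109$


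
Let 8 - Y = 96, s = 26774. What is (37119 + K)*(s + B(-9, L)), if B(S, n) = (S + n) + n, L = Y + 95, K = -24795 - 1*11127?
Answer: 32054463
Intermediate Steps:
Y = -88 (Y = 8 - 1*96 = 8 - 96 = -88)
K = -35922 (K = -24795 - 11127 = -35922)
L = 7 (L = -88 + 95 = 7)
B(S, n) = S + 2*n
(37119 + K)*(s + B(-9, L)) = (37119 - 35922)*(26774 + (-9 + 2*7)) = 1197*(26774 + (-9 + 14)) = 1197*(26774 + 5) = 1197*26779 = 32054463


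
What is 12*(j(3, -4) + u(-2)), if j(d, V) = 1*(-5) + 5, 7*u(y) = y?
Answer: -24/7 ≈ -3.4286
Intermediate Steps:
u(y) = y/7
j(d, V) = 0 (j(d, V) = -5 + 5 = 0)
12*(j(3, -4) + u(-2)) = 12*(0 + (1/7)*(-2)) = 12*(0 - 2/7) = 12*(-2/7) = -24/7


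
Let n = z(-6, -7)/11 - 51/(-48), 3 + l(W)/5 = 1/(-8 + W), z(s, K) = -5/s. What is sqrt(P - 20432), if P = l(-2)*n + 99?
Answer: I*sqrt(1418358414)/264 ≈ 142.66*I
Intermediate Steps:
l(W) = -15 + 5/(-8 + W)
n = 601/528 (n = -5/(-6)/11 - 51/(-48) = -5*(-1/6)*(1/11) - 51*(-1/48) = (5/6)*(1/11) + 17/16 = 5/66 + 17/16 = 601/528 ≈ 1.1383)
P = 85913/1056 (P = (5*(25 - 3*(-2))/(-8 - 2))*(601/528) + 99 = (5*(25 + 6)/(-10))*(601/528) + 99 = (5*(-1/10)*31)*(601/528) + 99 = -31/2*601/528 + 99 = -18631/1056 + 99 = 85913/1056 ≈ 81.357)
sqrt(P - 20432) = sqrt(85913/1056 - 20432) = sqrt(-21490279/1056) = I*sqrt(1418358414)/264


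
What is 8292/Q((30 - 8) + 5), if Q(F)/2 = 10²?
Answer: 2073/50 ≈ 41.460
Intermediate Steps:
Q(F) = 200 (Q(F) = 2*10² = 2*100 = 200)
8292/Q((30 - 8) + 5) = 8292/200 = 8292*(1/200) = 2073/50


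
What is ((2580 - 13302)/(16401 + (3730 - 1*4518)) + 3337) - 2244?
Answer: 17054287/15613 ≈ 1092.3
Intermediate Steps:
((2580 - 13302)/(16401 + (3730 - 1*4518)) + 3337) - 2244 = (-10722/(16401 + (3730 - 4518)) + 3337) - 2244 = (-10722/(16401 - 788) + 3337) - 2244 = (-10722/15613 + 3337) - 2244 = 52089859/15613 - 2244 = 17054287/15613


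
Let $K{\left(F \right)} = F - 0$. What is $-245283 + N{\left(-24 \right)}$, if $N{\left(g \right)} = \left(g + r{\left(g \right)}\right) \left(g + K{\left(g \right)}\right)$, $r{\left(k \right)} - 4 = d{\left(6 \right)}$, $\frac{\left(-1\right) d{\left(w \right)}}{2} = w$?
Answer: $-243747$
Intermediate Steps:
$K{\left(F \right)} = F$ ($K{\left(F \right)} = F + 0 = F$)
$d{\left(w \right)} = - 2 w$
$r{\left(k \right)} = -8$ ($r{\left(k \right)} = 4 - 12 = -8$)
$N{\left(g \right)} = 2 g \left(-8 + g\right)$ ($N{\left(g \right)} = \left(g - 8\right) \left(g + g\right) = \left(-8 + g\right) 2 g = 2 g \left(-8 + g\right)$)
$-245283 + N{\left(-24 \right)} = -245283 + 2 \left(-24\right) \left(-8 - 24\right) = -245283 + 2 \left(-24\right) \left(-32\right) = -245283 + 1536 = -243747$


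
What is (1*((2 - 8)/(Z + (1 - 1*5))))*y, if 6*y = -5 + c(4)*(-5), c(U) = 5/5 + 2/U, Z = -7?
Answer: -25/22 ≈ -1.1364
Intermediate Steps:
c(U) = 1 + 2/U (c(U) = 5*(⅕) + 2/U = 1 + 2/U)
y = -25/12 (y = (-5 + ((2 + 4)/4)*(-5))/6 = (-5 + ((¼)*6)*(-5))/6 = (-5 + (3/2)*(-5))/6 = (-5 - 15/2)/6 = (⅙)*(-25/2) = -25/12 ≈ -2.0833)
(1*((2 - 8)/(Z + (1 - 1*5))))*y = (1*((2 - 8)/(-7 + (1 - 1*5))))*(-25/12) = (1*(-6/(-7 + (1 - 5))))*(-25/12) = (1*(-6/(-7 - 4)))*(-25/12) = (1*(-6/(-11)))*(-25/12) = (1*(-6*(-1/11)))*(-25/12) = (1*(6/11))*(-25/12) = (6/11)*(-25/12) = -25/22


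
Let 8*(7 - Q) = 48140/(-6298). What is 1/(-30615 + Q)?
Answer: -12596/385526333 ≈ -3.2672e-5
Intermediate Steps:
Q = 100207/12596 (Q = 7 - 12035/(2*(-6298)) = 7 - 12035*(-1)/(2*6298) = 7 - 1/8*(-24070/3149) = 7 + 12035/12596 = 100207/12596 ≈ 7.9555)
1/(-30615 + Q) = 1/(-30615 + 100207/12596) = 1/(-385526333/12596) = -12596/385526333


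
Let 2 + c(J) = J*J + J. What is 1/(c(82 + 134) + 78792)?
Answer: 1/125662 ≈ 7.9579e-6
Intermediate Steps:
c(J) = -2 + J + J² (c(J) = -2 + (J*J + J) = -2 + (J² + J) = -2 + (J + J²) = -2 + J + J²)
1/(c(82 + 134) + 78792) = 1/((-2 + (82 + 134) + (82 + 134)²) + 78792) = 1/((-2 + 216 + 216²) + 78792) = 1/((-2 + 216 + 46656) + 78792) = 1/(46870 + 78792) = 1/125662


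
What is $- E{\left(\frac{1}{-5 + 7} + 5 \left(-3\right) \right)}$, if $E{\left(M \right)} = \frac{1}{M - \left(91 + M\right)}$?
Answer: $\frac{1}{91} \approx 0.010989$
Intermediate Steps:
$E{\left(M \right)} = - \frac{1}{91}$ ($E{\left(M \right)} = \frac{1}{-91} = - \frac{1}{91}$)
$- E{\left(\frac{1}{-5 + 7} + 5 \left(-3\right) \right)} = \left(-1\right) \left(- \frac{1}{91}\right) = \frac{1}{91}$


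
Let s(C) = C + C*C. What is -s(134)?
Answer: -18090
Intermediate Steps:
s(C) = C + C²
-s(134) = -134*(1 + 134) = -134*135 = -1*18090 = -18090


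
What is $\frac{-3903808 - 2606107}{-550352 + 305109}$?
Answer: $\frac{6509915}{245243} \approx 26.545$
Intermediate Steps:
$\frac{-3903808 - 2606107}{-550352 + 305109} = - \frac{6509915}{-245243} = \left(-6509915\right) \left(- \frac{1}{245243}\right) = \frac{6509915}{245243}$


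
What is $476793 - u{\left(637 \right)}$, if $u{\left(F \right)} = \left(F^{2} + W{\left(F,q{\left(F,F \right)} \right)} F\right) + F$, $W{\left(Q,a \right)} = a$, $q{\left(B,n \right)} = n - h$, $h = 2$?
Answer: $-334108$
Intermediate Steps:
$q{\left(B,n \right)} = -2 + n$ ($q{\left(B,n \right)} = n - 2 = -2 + n$)
$u{\left(F \right)} = F + F^{2} + F \left(-2 + F\right)$ ($u{\left(F \right)} = \left(F^{2} + \left(-2 + F\right) F\right) + F = \left(F^{2} + F \left(-2 + F\right)\right) + F = F + F^{2} + F \left(-2 + F\right)$)
$476793 - u{\left(637 \right)} = 476793 - 637 \left(-1 + 2 \cdot 637\right) = 476793 - 637 \left(-1 + 1274\right) = 476793 - 637 \cdot 1273 = 476793 - 810901 = -334108$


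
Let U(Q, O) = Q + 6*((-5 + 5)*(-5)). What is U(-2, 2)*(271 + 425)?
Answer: -1392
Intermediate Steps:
U(Q, O) = Q (U(Q, O) = Q + 6*(0*(-5)) = Q + 6*0 = Q + 0 = Q)
U(-2, 2)*(271 + 425) = -2*(271 + 425) = -2*696 = -1392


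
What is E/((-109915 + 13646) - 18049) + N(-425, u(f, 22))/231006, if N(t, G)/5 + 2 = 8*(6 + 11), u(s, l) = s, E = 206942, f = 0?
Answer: -3977354216/2200678659 ≈ -1.8073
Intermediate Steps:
N(t, G) = 670 (N(t, G) = -10 + 5*(8*(6 + 11)) = -10 + 5*(8*17) = -10 + 5*136 = -10 + 680 = 670)
E/((-109915 + 13646) - 18049) + N(-425, u(f, 22))/231006 = 206942/((-109915 + 13646) - 18049) + 670/231006 = 206942/(-96269 - 18049) + 670*(1/231006) = 206942/(-114318) + 335/115503 = 206942*(-1/114318) + 335/115503 = -103471/57159 + 335/115503 = -3977354216/2200678659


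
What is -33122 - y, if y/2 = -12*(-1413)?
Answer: -67034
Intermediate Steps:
y = 33912 (y = 2*(-12*(-1413)) = 2*16956 = 33912)
-33122 - y = -33122 - 1*33912 = -33122 - 33912 = -67034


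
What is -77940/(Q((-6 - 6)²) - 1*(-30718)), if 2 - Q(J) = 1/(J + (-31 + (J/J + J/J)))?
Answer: -8963100/3532799 ≈ -2.5371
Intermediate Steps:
Q(J) = 2 - 1/(-29 + J) (Q(J) = 2 - 1/(J + (-31 + (J/J + J/J))) = 2 - 1/(J + (-31 + (1 + 1))) = 2 - 1/(J + (-31 + 2)) = 2 - 1/(J - 29) = 2 - 1/(-29 + J))
-77940/(Q((-6 - 6)²) - 1*(-30718)) = -77940/((-59 + 2*(-6 - 6)²)/(-29 + (-6 - 6)²) - 1*(-30718)) = -77940/((-59 + 2*(-12)²)/(-29 + (-12)²) + 30718) = -77940/((-59 + 2*144)/(-29 + 144) + 30718) = -77940/((-59 + 288)/115 + 30718) = -77940/((1/115)*229 + 30718) = -77940/(229/115 + 30718) = -77940/3532799/115 = -77940*115/3532799 = -8963100/3532799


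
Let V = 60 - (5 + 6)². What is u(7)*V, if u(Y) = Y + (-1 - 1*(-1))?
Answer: -427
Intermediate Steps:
V = -61 (V = 60 - 1*11² = 60 - 1*121 = 60 - 121 = -61)
u(Y) = Y (u(Y) = Y + (-1 + 1) = Y + 0 = Y)
u(7)*V = 7*(-61) = -427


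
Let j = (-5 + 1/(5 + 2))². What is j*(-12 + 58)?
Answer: 53176/49 ≈ 1085.2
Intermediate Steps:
j = 1156/49 (j = (-5 + 1/7)² = (-5 + ⅐)² = (-34/7)² = 1156/49 ≈ 23.592)
j*(-12 + 58) = 1156*(-12 + 58)/49 = (1156/49)*46 = 53176/49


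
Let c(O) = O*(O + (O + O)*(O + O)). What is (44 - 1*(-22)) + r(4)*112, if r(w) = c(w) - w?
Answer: 30082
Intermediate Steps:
c(O) = O*(O + 4*O²) (c(O) = O*(O + (2*O)*(2*O)) = O*(O + 4*O²))
r(w) = -w + w²*(1 + 4*w) (r(w) = w²*(1 + 4*w) - w = -w + w²*(1 + 4*w))
(44 - 1*(-22)) + r(4)*112 = (44 - 1*(-22)) + (4*(-1 + 4*(1 + 4*4)))*112 = (44 + 22) + (4*(-1 + 4*(1 + 16)))*112 = 66 + (4*(-1 + 4*17))*112 = 66 + (4*(-1 + 68))*112 = 66 + (4*67)*112 = 66 + 268*112 = 66 + 30016 = 30082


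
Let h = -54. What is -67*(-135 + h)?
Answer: 12663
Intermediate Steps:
-67*(-135 + h) = -67*(-135 - 54) = -67*(-189) = 12663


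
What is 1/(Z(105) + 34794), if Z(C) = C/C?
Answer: 1/34795 ≈ 2.8740e-5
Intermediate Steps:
Z(C) = 1
1/(Z(105) + 34794) = 1/(1 + 34794) = 1/34795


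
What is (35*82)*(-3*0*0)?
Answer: 0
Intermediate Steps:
(35*82)*(-3*0*0) = 2870*(0*0) = 2870*0 = 0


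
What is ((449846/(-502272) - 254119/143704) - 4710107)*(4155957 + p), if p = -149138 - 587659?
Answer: -3027101921804160659945/187964832 ≈ -1.6105e+13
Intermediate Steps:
p = -736797
((449846/(-502272) - 254119/143704) - 4710107)*(4155957 + p) = ((449846/(-502272) - 254119/143704) - 4710107)*(4155957 - 736797) = ((449846*(-1/502272) - 254119*1/143704) - 4710107)*3419160 = ((-224923/251136 - 254119/143704) - 4710107)*3419160 = (-12017595497/4511155968 - 4710107)*3419160 = -21248039320564073/4511155968*3419160 = -3027101921804160659945/187964832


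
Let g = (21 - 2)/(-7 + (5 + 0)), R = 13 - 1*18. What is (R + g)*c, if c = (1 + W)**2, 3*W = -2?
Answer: -29/18 ≈ -1.6111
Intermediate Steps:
W = -2/3 (W = (1/3)*(-2) = -2/3 ≈ -0.66667)
R = -5 (R = 13 - 18 = -5)
g = -19/2 (g = 19/(-7 + 5) = 19/(-2) = 19*(-1/2) = -19/2 ≈ -9.5000)
c = 1/9 (c = (1 - 2/3)**2 = (1/3)**2 = 1/9 ≈ 0.11111)
(R + g)*c = (-5 - 19/2)*(1/9) = -29/2*1/9 = -29/18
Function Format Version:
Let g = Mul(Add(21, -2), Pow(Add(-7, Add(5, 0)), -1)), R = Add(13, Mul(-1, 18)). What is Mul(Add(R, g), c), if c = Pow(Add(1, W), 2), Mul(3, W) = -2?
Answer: Rational(-29, 18) ≈ -1.6111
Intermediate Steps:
W = Rational(-2, 3) (W = Mul(Rational(1, 3), -2) = Rational(-2, 3) ≈ -0.66667)
R = -5 (R = Add(13, -18) = -5)
g = Rational(-19, 2) (g = Mul(19, Pow(Add(-7, 5), -1)) = Mul(19, Pow(-2, -1)) = Mul(19, Rational(-1, 2)) = Rational(-19, 2) ≈ -9.5000)
c = Rational(1, 9) (c = Pow(Add(1, Rational(-2, 3)), 2) = Pow(Rational(1, 3), 2) = Rational(1, 9) ≈ 0.11111)
Mul(Add(R, g), c) = Mul(Add(-5, Rational(-19, 2)), Rational(1, 9)) = Mul(Rational(-29, 2), Rational(1, 9)) = Rational(-29, 18)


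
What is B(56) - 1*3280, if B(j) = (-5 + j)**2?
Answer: -679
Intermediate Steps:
B(56) - 1*3280 = (-5 + 56)**2 - 1*3280 = 51**2 - 3280 = 2601 - 3280 = -679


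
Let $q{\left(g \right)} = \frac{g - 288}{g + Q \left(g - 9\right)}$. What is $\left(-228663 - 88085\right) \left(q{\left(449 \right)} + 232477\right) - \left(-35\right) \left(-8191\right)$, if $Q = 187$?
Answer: $- \frac{6091908100908077}{82729} \approx -7.3637 \cdot 10^{10}$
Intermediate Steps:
$q{\left(g \right)} = \frac{-288 + g}{-1683 + 188 g}$ ($q{\left(g \right)} = \frac{g - 288}{g + 187 \left(g - 9\right)} = \frac{-288 + g}{g + 187 \left(-9 + g\right)} = \frac{-288 + g}{g + \left(-1683 + 187 g\right)} = \frac{-288 + g}{-1683 + 188 g}$)
$\left(-228663 - 88085\right) \left(q{\left(449 \right)} + 232477\right) - \left(-35\right) \left(-8191\right) = \left(-228663 - 88085\right) \left(\frac{-288 + 449}{-1683 + 188 \cdot 449} + 232477\right) - \left(-35\right) \left(-8191\right) = - 316748 \left(\frac{1}{-1683 + 84412} \cdot 161 + 232477\right) - 286685 = - 316748 \left(\frac{1}{82729} \cdot 161 + 232477\right) - 286685 = - 316748 \left(\frac{161}{82729} + 232477\right) - 286685 = \left(-316748\right) \frac{19232589894}{82729} - 286685 = - \frac{6091884383744712}{82729} - 286685 = - \frac{6091908100908077}{82729}$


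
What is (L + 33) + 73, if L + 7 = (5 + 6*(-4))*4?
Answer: 23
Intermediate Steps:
L = -83 (L = -7 + (5 + 6*(-4))*4 = -7 + (5 - 24)*4 = -7 - 19*4 = -7 - 76 = -83)
(L + 33) + 73 = (-83 + 33) + 73 = -50 + 73 = 23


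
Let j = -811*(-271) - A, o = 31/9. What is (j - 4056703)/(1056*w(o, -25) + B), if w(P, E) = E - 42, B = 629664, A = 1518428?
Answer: -2677675/279456 ≈ -9.5817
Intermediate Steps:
o = 31/9 (o = 31*(1/9) = 31/9 ≈ 3.4444)
w(P, E) = -42 + E
j = -1298647 (j = -811*(-271) - 1*1518428 = 219781 - 1518428 = -1298647)
(j - 4056703)/(1056*w(o, -25) + B) = (-1298647 - 4056703)/(1056*(-42 - 25) + 629664) = -5355350/(1056*(-67) + 629664) = -5355350/(-70752 + 629664) = -5355350/558912 = -5355350*1/558912 = -2677675/279456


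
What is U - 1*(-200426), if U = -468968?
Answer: -268542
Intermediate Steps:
U - 1*(-200426) = -468968 - 1*(-200426) = -468968 + 200426 = -268542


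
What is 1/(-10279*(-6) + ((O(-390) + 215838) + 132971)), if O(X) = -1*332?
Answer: 1/410151 ≈ 2.4381e-6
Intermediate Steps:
O(X) = -332
1/(-10279*(-6) + ((O(-390) + 215838) + 132971)) = 1/(-10279*(-6) + ((-332 + 215838) + 132971)) = 1/(61674 + (215506 + 132971)) = 1/(61674 + 348477) = 1/410151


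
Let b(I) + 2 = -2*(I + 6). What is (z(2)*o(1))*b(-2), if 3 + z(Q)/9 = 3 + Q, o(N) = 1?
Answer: -180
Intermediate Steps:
z(Q) = 9*Q (z(Q) = -27 + 9*(3 + Q) = -27 + (27 + 9*Q) = 9*Q)
b(I) = -14 - 2*I (b(I) = -2 - 2*(I + 6) = -2 - 2*(6 + I) = -2 + (-12 - 2*I) = -14 - 2*I)
(z(2)*o(1))*b(-2) = ((9*2)*1)*(-14 - 2*(-2)) = (18*1)*(-14 + 4) = 18*(-10) = -180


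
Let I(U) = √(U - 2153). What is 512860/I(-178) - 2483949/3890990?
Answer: -2483949/3890990 - 512860*I*√259/777 ≈ -0.63838 - 10623.0*I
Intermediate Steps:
I(U) = √(-2153 + U)
512860/I(-178) - 2483949/3890990 = 512860/(√(-2153 - 178)) - 2483949/3890990 = 512860/(√(-2331)) - 2483949*1/3890990 = 512860/((3*I*√259)) - 2483949/3890990 = 512860*(-I*√259/777) - 2483949/3890990 = -512860*I*√259/777 - 2483949/3890990 = -2483949/3890990 - 512860*I*√259/777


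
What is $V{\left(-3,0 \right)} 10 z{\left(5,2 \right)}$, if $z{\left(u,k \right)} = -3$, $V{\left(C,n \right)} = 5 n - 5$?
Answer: $150$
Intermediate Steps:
$V{\left(C,n \right)} = -5 + 5 n$
$V{\left(-3,0 \right)} 10 z{\left(5,2 \right)} = \left(-5 + 5 \cdot 0\right) 10 \left(-3\right) = \left(-5 + 0\right) 10 \left(-3\right) = \left(-5\right) 10 \left(-3\right) = \left(-50\right) \left(-3\right) = 150$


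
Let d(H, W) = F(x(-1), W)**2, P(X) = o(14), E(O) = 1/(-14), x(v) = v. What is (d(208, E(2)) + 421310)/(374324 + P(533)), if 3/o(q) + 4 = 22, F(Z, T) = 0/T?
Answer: 505572/449189 ≈ 1.1255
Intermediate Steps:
F(Z, T) = 0
o(q) = 1/6 (o(q) = 3/(-4 + 22) = 3/18 = 3*(1/18) = 1/6)
E(O) = -1/14
P(X) = 1/6
d(H, W) = 0 (d(H, W) = 0**2 = 0)
(d(208, E(2)) + 421310)/(374324 + P(533)) = (0 + 421310)/(374324 + 1/6) = 421310/(2245945/6) = 421310*(6/2245945) = 505572/449189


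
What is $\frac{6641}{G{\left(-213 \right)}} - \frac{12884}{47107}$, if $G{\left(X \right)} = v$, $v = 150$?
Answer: $\frac{310904987}{7066050} \approx 44.0$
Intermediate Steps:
$G{\left(X \right)} = 150$
$\frac{6641}{G{\left(-213 \right)}} - \frac{12884}{47107} = \frac{6641}{150} - \frac{12884}{47107} = \frac{310904987}{7066050}$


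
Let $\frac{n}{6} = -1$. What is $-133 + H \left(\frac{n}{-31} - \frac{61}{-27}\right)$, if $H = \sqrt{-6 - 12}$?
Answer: $-133 + \frac{2053 i \sqrt{2}}{279} \approx -133.0 + 10.406 i$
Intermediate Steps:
$n = -6$ ($n = 6 \left(-1\right) = -6$)
$H = 3 i \sqrt{2}$ ($H = \sqrt{-18} = 3 i \sqrt{2} \approx 4.2426 i$)
$-133 + H \left(\frac{n}{-31} - \frac{61}{-27}\right) = -133 + 3 i \sqrt{2} \left(- \frac{6}{-31} - \frac{61}{-27}\right) = -133 + 3 i \sqrt{2} \left(\left(-6\right) \left(- \frac{1}{31}\right) - - \frac{61}{27}\right) = -133 + 3 i \sqrt{2} \left(\frac{6}{31} + \frac{61}{27}\right) = -133 + 3 i \sqrt{2} \cdot \frac{2053}{837} = -133 + \frac{2053 i \sqrt{2}}{279}$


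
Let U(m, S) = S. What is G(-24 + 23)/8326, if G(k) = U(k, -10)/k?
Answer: 5/4163 ≈ 0.0012011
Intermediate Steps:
G(k) = -10/k
G(-24 + 23)/8326 = -10/(-24 + 23)/8326 = -10/(-1)*(1/8326) = -10*(-1)*(1/8326) = 10*(1/8326) = 5/4163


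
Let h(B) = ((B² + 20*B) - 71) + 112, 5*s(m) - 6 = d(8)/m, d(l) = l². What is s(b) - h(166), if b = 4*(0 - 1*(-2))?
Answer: -154571/5 ≈ -30914.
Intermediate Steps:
b = 8 (b = 4*(0 + 2) = 4*2 = 8)
s(m) = 6/5 + 64/(5*m) (s(m) = 6/5 + (8²/m)/5 = 6/5 + (64/m)/5 = 6/5 + 64/(5*m))
h(B) = 41 + B² + 20*B (h(B) = (-71 + B² + 20*B) + 112 = 41 + B² + 20*B)
s(b) - h(166) = (⅖)*(32 + 3*8)/8 - (41 + 166² + 20*166) = (⅖)*(⅛)*(32 + 24) - (41 + 27556 + 3320) = (⅖)*(⅛)*56 - 1*30917 = 14/5 - 30917 = -154571/5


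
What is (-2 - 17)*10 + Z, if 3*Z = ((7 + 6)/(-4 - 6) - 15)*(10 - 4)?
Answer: -1113/5 ≈ -222.60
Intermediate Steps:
Z = -163/5 (Z = (((7 + 6)/(-4 - 6) - 15)*(10 - 4))/3 = ((13/(-10) - 15)*6)/3 = ((13*(-⅒) - 15)*6)/3 = ((-13/10 - 15)*6)/3 = (-163/10*6)/3 = (⅓)*(-489/5) = -163/5 ≈ -32.600)
(-2 - 17)*10 + Z = (-2 - 17)*10 - 163/5 = -19*10 - 163/5 = -190 - 163/5 = -1113/5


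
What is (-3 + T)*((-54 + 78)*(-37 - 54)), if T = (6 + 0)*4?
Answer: -45864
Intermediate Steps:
T = 24 (T = 6*4 = 24)
(-3 + T)*((-54 + 78)*(-37 - 54)) = (-3 + 24)*((-54 + 78)*(-37 - 54)) = 21*(24*(-91)) = 21*(-2184) = -45864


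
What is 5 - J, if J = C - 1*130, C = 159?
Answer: -24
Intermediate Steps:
J = 29 (J = 159 - 1*130 = 159 - 130 = 29)
5 - J = 5 - 1*29 = 5 - 29 = -24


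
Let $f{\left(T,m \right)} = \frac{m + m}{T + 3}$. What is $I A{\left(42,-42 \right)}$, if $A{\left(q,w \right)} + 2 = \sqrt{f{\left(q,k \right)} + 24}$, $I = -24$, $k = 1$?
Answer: $48 - \frac{8 \sqrt{5410}}{5} \approx -69.684$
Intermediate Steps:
$f{\left(T,m \right)} = \frac{2 m}{3 + T}$
$A{\left(q,w \right)} = -2 + \sqrt{24 + \frac{2}{3 + q}}$ ($A{\left(q,w \right)} = -2 + \sqrt{2 \cdot 1 \frac{1}{3 + q} + 24} = -2 + \sqrt{\frac{2}{3 + q} + 24} = -2 + \sqrt{24 + \frac{2}{3 + q}}$)
$I A{\left(42,-42 \right)} = - 24 \left(-2 + \sqrt{2} \sqrt{\frac{37 + 12 \cdot 42}{3 + 42}}\right) = - 24 \left(-2 + \sqrt{2} \sqrt{\frac{37 + 504}{45}}\right) = - 24 \left(-2 + \sqrt{2} \sqrt{\frac{1}{45} \cdot 541}\right) = - 24 \left(-2 + \sqrt{2} \sqrt{\frac{541}{45}}\right) = - 24 \left(-2 + \sqrt{2} \frac{\sqrt{2705}}{15}\right) = - 24 \left(-2 + \frac{\sqrt{5410}}{15}\right) = 48 - \frac{8 \sqrt{5410}}{5}$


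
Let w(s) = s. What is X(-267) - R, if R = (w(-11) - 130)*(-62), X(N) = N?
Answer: -9009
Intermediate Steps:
R = 8742 (R = (-11 - 130)*(-62) = -141*(-62) = 8742)
X(-267) - R = -267 - 1*8742 = -267 - 8742 = -9009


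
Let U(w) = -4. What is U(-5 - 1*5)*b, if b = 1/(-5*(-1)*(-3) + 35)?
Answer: -1/5 ≈ -0.20000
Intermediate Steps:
b = 1/20 (b = 1/(5*(-3) + 35) = 1/(-15 + 35) = 1/20 ≈ 0.050000)
U(-5 - 1*5)*b = -4*1/20 = -1/5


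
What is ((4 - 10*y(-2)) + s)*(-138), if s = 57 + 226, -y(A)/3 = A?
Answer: -31326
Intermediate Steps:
y(A) = -3*A
s = 283
((4 - 10*y(-2)) + s)*(-138) = ((4 - (-30)*(-2)) + 283)*(-138) = ((4 - 10*6) + 283)*(-138) = ((4 - 60) + 283)*(-138) = (-56 + 283)*(-138) = 227*(-138) = -31326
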